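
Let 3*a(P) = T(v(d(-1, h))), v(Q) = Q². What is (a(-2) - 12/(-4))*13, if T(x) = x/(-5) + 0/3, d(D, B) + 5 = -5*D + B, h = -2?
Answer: 533/15 ≈ 35.533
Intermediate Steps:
d(D, B) = -5 + B - 5*D (d(D, B) = -5 + (-5*D + B) = -5 + (B - 5*D) = -5 + B - 5*D)
T(x) = -x/5 (T(x) = x*(-⅕) + 0*(⅓) = -x/5 + 0 = -x/5)
a(P) = -4/15 (a(P) = (-(-5 - 2 - 5*(-1))²/5)/3 = (-(-5 - 2 + 5)²/5)/3 = (-⅕*(-2)²)/3 = (-⅕*4)/3 = (⅓)*(-⅘) = -4/15)
(a(-2) - 12/(-4))*13 = (-4/15 - 12/(-4))*13 = (-4/15 - 12*(-¼))*13 = (-4/15 + 3)*13 = (41/15)*13 = 533/15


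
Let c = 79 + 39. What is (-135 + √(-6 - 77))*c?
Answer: -15930 + 118*I*√83 ≈ -15930.0 + 1075.0*I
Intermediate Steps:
c = 118
(-135 + √(-6 - 77))*c = (-135 + √(-6 - 77))*118 = (-135 + √(-83))*118 = (-135 + I*√83)*118 = -15930 + 118*I*√83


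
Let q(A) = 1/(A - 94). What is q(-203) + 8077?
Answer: 2398868/297 ≈ 8077.0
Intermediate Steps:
q(A) = 1/(-94 + A)
q(-203) + 8077 = 1/(-94 - 203) + 8077 = 1/(-297) + 8077 = -1/297 + 8077 = 2398868/297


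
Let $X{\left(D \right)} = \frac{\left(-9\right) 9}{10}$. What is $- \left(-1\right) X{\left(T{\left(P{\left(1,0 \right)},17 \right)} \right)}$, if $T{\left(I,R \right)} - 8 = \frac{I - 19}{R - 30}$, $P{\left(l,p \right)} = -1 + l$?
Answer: $- \frac{81}{10} \approx -8.1$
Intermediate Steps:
$T{\left(I,R \right)} = 8 + \frac{-19 + I}{-30 + R}$ ($T{\left(I,R \right)} = 8 + \frac{I - 19}{R - 30} = 8 + \frac{-19 + I}{-30 + R}$)
$X{\left(D \right)} = - \frac{81}{10}$ ($X{\left(D \right)} = \left(-81\right) \frac{1}{10} = - \frac{81}{10}$)
$- \left(-1\right) X{\left(T{\left(P{\left(1,0 \right)},17 \right)} \right)} = - \frac{\left(-1\right) \left(-81\right)}{10} = \left(-1\right) \frac{81}{10} = - \frac{81}{10}$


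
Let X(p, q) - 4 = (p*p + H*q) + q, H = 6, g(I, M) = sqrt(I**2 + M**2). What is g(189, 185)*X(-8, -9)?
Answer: 5*sqrt(69946) ≈ 1322.4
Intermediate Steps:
X(p, q) = 4 + p**2 + 7*q (X(p, q) = 4 + ((p*p + 6*q) + q) = 4 + ((p**2 + 6*q) + q) = 4 + (p**2 + 7*q) = 4 + p**2 + 7*q)
g(189, 185)*X(-8, -9) = sqrt(189**2 + 185**2)*(4 + (-8)**2 + 7*(-9)) = sqrt(35721 + 34225)*(4 + 64 - 63) = sqrt(69946)*5 = 5*sqrt(69946)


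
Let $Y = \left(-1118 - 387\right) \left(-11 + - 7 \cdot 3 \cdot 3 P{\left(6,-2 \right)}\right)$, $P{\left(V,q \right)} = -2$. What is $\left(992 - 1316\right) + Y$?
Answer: $-173399$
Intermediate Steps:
$Y = -173075$ ($Y = \left(-1118 - 387\right) \left(-11 + - 7 \cdot 3 \cdot 3 \left(-2\right)\right) = - 1505 \left(-11 + \left(-7\right) 9 \left(-2\right)\right) = - 1505 \left(-11 - -126\right) = - 1505 \left(-11 + 126\right) = \left(-1505\right) 115 = -173075$)
$\left(992 - 1316\right) + Y = \left(992 - 1316\right) - 173075 = -324 - 173075 = -173399$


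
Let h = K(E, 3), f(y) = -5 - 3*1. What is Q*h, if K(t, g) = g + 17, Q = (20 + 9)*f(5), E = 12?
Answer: -4640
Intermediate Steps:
f(y) = -8 (f(y) = -5 - 3 = -8)
Q = -232 (Q = (20 + 9)*(-8) = 29*(-8) = -232)
K(t, g) = 17 + g
h = 20 (h = 17 + 3 = 20)
Q*h = -232*20 = -4640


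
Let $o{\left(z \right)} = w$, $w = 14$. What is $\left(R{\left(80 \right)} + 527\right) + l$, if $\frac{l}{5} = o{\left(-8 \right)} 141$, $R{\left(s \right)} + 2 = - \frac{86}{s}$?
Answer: $\frac{415757}{40} \approx 10394.0$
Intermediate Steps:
$R{\left(s \right)} = -2 - \frac{86}{s}$
$o{\left(z \right)} = 14$
$l = 9870$ ($l = 5 \cdot 14 \cdot 141 = 5 \cdot 1974 = 9870$)
$\left(R{\left(80 \right)} + 527\right) + l = \left(\left(-2 - \frac{86}{80}\right) + 527\right) + 9870 = \left(\left(-2 - \frac{43}{40}\right) + 527\right) + 9870 = \left(- \frac{123}{40} + 527\right) + 9870 = \frac{20957}{40} + 9870 = \frac{415757}{40}$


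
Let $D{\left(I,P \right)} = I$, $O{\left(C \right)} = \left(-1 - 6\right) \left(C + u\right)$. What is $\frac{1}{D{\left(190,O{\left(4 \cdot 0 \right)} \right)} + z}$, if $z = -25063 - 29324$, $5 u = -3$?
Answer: $- \frac{1}{54197} \approx -1.8451 \cdot 10^{-5}$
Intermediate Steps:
$u = - \frac{3}{5}$ ($u = \frac{1}{5} \left(-3\right) = - \frac{3}{5} \approx -0.6$)
$O{\left(C \right)} = \frac{21}{5} - 7 C$ ($O{\left(C \right)} = \left(-1 - 6\right) \left(C - \frac{3}{5}\right) = - 7 \left(- \frac{3}{5} + C\right) = \frac{21}{5} - 7 C$)
$z = -54387$ ($z = -25063 - 29324 = -54387$)
$\frac{1}{D{\left(190,O{\left(4 \cdot 0 \right)} \right)} + z} = \frac{1}{190 - 54387} = \frac{1}{-54197} = - \frac{1}{54197}$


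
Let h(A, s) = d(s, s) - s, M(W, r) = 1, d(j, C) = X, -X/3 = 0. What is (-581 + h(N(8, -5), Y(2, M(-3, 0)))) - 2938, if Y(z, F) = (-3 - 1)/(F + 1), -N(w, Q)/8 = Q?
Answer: -3517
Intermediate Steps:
X = 0 (X = -3*0 = 0)
d(j, C) = 0
N(w, Q) = -8*Q
Y(z, F) = -4/(1 + F)
h(A, s) = -s (h(A, s) = 0 - s = -s)
(-581 + h(N(8, -5), Y(2, M(-3, 0)))) - 2938 = (-581 - (-4)/(1 + 1)) - 2938 = (-581 - (-4)/2) - 2938 = (-581 - 1*(-2)) - 2938 = (-581 + 2) - 2938 = -579 - 2938 = -3517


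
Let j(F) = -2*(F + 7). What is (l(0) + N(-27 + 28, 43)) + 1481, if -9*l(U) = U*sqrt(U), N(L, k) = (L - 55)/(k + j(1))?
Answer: 1479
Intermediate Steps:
j(F) = -14 - 2*F (j(F) = -2*(7 + F) = -14 - 2*F)
N(L, k) = (-55 + L)/(-16 + k) (N(L, k) = (L - 55)/(k + (-14 - 2*1)) = (-55 + L)/(k + (-14 - 2)) = (-55 + L)/(k - 16) = (-55 + L)/(-16 + k))
l(U) = -U**(3/2)/9 (l(U) = -U*sqrt(U)/9 = -U**(3/2)/9)
(l(0) + N(-27 + 28, 43)) + 1481 = (-0**(3/2)/9 + (-55 + (-27 + 28))/(-16 + 43)) + 1481 = (-1/9*0 + (-55 + 1)/27) + 1481 = (0 + (1/27)*(-54)) + 1481 = (0 - 2) + 1481 = -2 + 1481 = 1479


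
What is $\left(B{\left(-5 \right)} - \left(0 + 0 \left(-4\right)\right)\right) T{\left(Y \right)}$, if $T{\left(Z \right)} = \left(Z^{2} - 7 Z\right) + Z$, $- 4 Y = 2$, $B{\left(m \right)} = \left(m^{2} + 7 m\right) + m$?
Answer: $- \frac{195}{4} \approx -48.75$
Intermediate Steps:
$B{\left(m \right)} = m^{2} + 8 m$
$Y = - \frac{1}{2}$ ($Y = \left(- \frac{1}{4}\right) 2 = - \frac{1}{2} \approx -0.5$)
$T{\left(Z \right)} = Z^{2} - 6 Z$
$\left(B{\left(-5 \right)} - \left(0 + 0 \left(-4\right)\right)\right) T{\left(Y \right)} = \left(- 5 \left(8 - 5\right) - \left(0 + 0 \left(-4\right)\right)\right) \left(- \frac{-6 - \frac{1}{2}}{2}\right) = \left(\left(-5\right) 3 - \left(0 + 0\right)\right) \left(\left(- \frac{1}{2}\right) \left(- \frac{13}{2}\right)\right) = \left(-15 - 0\right) \frac{13}{4} = \left(-15 + 0\right) \frac{13}{4} = \left(-15\right) \frac{13}{4} = - \frac{195}{4}$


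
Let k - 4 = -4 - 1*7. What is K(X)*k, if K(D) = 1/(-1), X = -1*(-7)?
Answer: 7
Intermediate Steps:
k = -7 (k = 4 + (-4 - 1*7) = 4 + (-4 - 7) = 4 - 11 = -7)
X = 7
K(D) = -1
K(X)*k = -1*(-7) = 7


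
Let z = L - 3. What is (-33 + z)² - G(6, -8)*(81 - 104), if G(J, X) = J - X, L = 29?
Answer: 371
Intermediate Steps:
z = 26 (z = 29 - 3 = 26)
(-33 + z)² - G(6, -8)*(81 - 104) = (-33 + 26)² - (6 - 1*(-8))*(81 - 104) = (-7)² - (6 + 8)*(-23) = 49 - 14*(-23) = 49 - 1*(-322) = 49 + 322 = 371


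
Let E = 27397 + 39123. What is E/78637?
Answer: 66520/78637 ≈ 0.84591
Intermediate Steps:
E = 66520
E/78637 = 66520/78637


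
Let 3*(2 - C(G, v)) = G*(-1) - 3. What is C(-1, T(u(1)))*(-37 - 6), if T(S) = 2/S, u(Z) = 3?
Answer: -344/3 ≈ -114.67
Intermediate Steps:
C(G, v) = 3 + G/3 (C(G, v) = 2 - (G*(-1) - 3)/3 = 2 - (-G - 3)/3 = 2 - (-3 - G)/3 = 2 + (1 + G/3) = 3 + G/3)
C(-1, T(u(1)))*(-37 - 6) = (3 + (⅓)*(-1))*(-37 - 6) = (3 - ⅓)*(-43) = (8/3)*(-43) = -344/3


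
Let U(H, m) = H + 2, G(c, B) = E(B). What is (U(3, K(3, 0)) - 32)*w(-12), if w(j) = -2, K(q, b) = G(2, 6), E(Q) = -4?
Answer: 54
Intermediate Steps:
G(c, B) = -4
K(q, b) = -4
U(H, m) = 2 + H
(U(3, K(3, 0)) - 32)*w(-12) = ((2 + 3) - 32)*(-2) = (5 - 32)*(-2) = -27*(-2) = 54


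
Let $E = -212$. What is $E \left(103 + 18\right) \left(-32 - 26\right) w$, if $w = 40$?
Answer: $59512640$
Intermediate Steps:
$E \left(103 + 18\right) \left(-32 - 26\right) w = - 212 \left(103 + 18\right) \left(-32 - 26\right) 40 = - 212 \cdot 121 \left(-58\right) 40 = \left(-212\right) \left(-7018\right) 40 = 1487816 \cdot 40 = 59512640$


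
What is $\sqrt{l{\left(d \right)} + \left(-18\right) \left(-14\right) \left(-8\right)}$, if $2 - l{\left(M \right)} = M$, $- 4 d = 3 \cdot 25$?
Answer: $\frac{i \sqrt{7981}}{2} \approx 44.668 i$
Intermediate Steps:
$d = - \frac{75}{4}$ ($d = - \frac{3 \cdot 25}{4} = \left(- \frac{1}{4}\right) 75 = - \frac{75}{4} \approx -18.75$)
$l{\left(M \right)} = 2 - M$
$\sqrt{l{\left(d \right)} + \left(-18\right) \left(-14\right) \left(-8\right)} = \sqrt{\left(2 - - \frac{75}{4}\right) + \left(-18\right) \left(-14\right) \left(-8\right)} = \sqrt{\left(2 + \frac{75}{4}\right) + 252 \left(-8\right)} = \sqrt{\frac{83}{4} - 2016} = \sqrt{- \frac{7981}{4}} = \frac{i \sqrt{7981}}{2}$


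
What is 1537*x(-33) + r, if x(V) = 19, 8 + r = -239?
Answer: 28956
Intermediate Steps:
r = -247 (r = -8 - 239 = -247)
1537*x(-33) + r = 1537*19 - 247 = 29203 - 247 = 28956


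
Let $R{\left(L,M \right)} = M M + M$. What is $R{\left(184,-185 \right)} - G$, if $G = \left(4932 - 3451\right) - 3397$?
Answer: $35956$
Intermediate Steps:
$G = -1916$ ($G = 1481 - 3397 = -1916$)
$R{\left(L,M \right)} = M + M^{2}$ ($R{\left(L,M \right)} = M^{2} + M = M + M^{2}$)
$R{\left(184,-185 \right)} - G = - 185 \left(1 - 185\right) - -1916 = \left(-185\right) \left(-184\right) + 1916 = 34040 + 1916 = 35956$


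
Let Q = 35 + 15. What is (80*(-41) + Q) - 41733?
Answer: -44963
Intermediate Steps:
Q = 50
(80*(-41) + Q) - 41733 = (80*(-41) + 50) - 41733 = (-3280 + 50) - 41733 = -3230 - 41733 = -44963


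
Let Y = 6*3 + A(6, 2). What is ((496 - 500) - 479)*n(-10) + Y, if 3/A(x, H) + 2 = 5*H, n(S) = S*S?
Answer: -386253/8 ≈ -48282.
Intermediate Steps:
n(S) = S²
A(x, H) = 3/(-2 + 5*H)
Y = 147/8 (Y = 6*3 + 3/(-2 + 5*2) = 18 + 3/(-2 + 10) = 18 + 3/8 = 147/8 ≈ 18.375)
((496 - 500) - 479)*n(-10) + Y = ((496 - 500) - 479)*(-10)² + 147/8 = (-4 - 479)*100 + 147/8 = -483*100 + 147/8 = -48300 + 147/8 = -386253/8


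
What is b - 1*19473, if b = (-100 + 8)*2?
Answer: -19657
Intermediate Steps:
b = -184 (b = -92*2 = -184)
b - 1*19473 = -184 - 1*19473 = -184 - 19473 = -19657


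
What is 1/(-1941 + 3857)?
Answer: 1/1916 ≈ 0.00052192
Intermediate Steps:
1/(-1941 + 3857) = 1/1916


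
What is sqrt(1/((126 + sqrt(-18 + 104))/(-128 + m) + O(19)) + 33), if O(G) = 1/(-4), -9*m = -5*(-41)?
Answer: sqrt(189041 + 1188*sqrt(86))/sqrt(5893 + 36*sqrt(86)) ≈ 5.6682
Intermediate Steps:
m = -205/9 (m = -(-5)*(-41)/9 = -1/9*205 = -205/9 ≈ -22.778)
O(G) = -1/4
sqrt(1/((126 + sqrt(-18 + 104))/(-128 + m) + O(19)) + 33) = sqrt(1/((126 + sqrt(-18 + 104))/(-128 - 205/9) - 1/4) + 33) = sqrt(1/((126 + sqrt(86))/(-1357/9) - 1/4) + 33) = sqrt(1/((126 + sqrt(86))*(-9/1357) - 1/4) + 33) = sqrt(1/((-1134/1357 - 9*sqrt(86)/1357) - 1/4) + 33) = sqrt(1/(-5893/5428 - 9*sqrt(86)/1357) + 33) = sqrt(33 + 1/(-5893/5428 - 9*sqrt(86)/1357))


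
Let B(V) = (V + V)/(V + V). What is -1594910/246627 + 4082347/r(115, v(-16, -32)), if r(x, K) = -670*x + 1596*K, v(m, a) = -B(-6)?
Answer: -1132250285429/19396227042 ≈ -58.375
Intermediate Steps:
B(V) = 1 (B(V) = (2*V)/((2*V)) = (2*V)*(1/(2*V)) = 1)
v(m, a) = -1 (v(m, a) = -1*1 = -1)
-1594910/246627 + 4082347/r(115, v(-16, -32)) = -1594910/246627 + 4082347/(-670*115 + 1596*(-1)) = -1594910*1/246627 + 4082347/(-77050 - 1596) = -1594910/246627 + 4082347/(-78646) = -1594910/246627 + 4082347*(-1/78646) = -1594910/246627 - 4082347/78646 = -1132250285429/19396227042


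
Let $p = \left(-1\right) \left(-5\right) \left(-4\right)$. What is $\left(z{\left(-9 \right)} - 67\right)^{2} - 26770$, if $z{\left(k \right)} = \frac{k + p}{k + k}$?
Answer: $- \frac{7288151}{324} \approx -22494.0$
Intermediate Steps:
$p = -20$ ($p = 5 \left(-4\right) = -20$)
$z{\left(k \right)} = \frac{-20 + k}{2 k}$ ($z{\left(k \right)} = \frac{k - 20}{k + k} = \frac{-20 + k}{2 k}$)
$\left(z{\left(-9 \right)} - 67\right)^{2} - 26770 = \left(\frac{-20 - 9}{2 \left(-9\right)} - 67\right)^{2} - 26770 = \left(\frac{1}{2} \left(- \frac{1}{9}\right) \left(-29\right) - 67\right)^{2} - 26770 = \left(\frac{29}{18} - 67\right)^{2} - 26770 = \left(- \frac{1177}{18}\right)^{2} - 26770 = \frac{1385329}{324} - 26770 = - \frac{7288151}{324}$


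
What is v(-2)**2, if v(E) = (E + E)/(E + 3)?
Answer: 16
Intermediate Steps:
v(E) = 2*E/(3 + E) (v(E) = (2*E)/(3 + E) = 2*E/(3 + E))
v(-2)**2 = (2*(-2)/(3 - 2))**2 = (2*(-2)/1)**2 = (2*(-2)*1)**2 = (-4)**2 = 16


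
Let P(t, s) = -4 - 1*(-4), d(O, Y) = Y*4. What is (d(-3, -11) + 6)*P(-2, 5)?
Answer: 0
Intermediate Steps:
d(O, Y) = 4*Y
P(t, s) = 0 (P(t, s) = -4 + 4 = 0)
(d(-3, -11) + 6)*P(-2, 5) = (4*(-11) + 6)*0 = (-44 + 6)*0 = -38*0 = 0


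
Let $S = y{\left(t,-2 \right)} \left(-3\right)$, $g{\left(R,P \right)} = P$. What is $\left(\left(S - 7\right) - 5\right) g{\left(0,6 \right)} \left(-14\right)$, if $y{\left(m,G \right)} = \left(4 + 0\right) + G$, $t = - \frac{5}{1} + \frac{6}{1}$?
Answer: $1512$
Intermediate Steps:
$t = 1$ ($t = \left(-5\right) 1 + 6 \cdot 1 = -5 + 6 = 1$)
$y{\left(m,G \right)} = 4 + G$
$S = -6$ ($S = \left(4 - 2\right) \left(-3\right) = 2 \left(-3\right) = -6$)
$\left(\left(S - 7\right) - 5\right) g{\left(0,6 \right)} \left(-14\right) = \left(\left(-6 - 7\right) - 5\right) 6 \left(-14\right) = \left(-13 - 5\right) 6 \left(-14\right) = \left(-18\right) 6 \left(-14\right) = \left(-108\right) \left(-14\right) = 1512$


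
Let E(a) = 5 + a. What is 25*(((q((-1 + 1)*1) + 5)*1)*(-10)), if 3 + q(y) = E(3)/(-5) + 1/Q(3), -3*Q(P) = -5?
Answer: -250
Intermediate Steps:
Q(P) = 5/3 (Q(P) = -⅓*(-5) = 5/3)
q(y) = -4 (q(y) = -3 + ((5 + 3)/(-5) + 1/(5/3)) = -3 + (8*(-⅕) + 1*(⅗)) = -3 + (-8/5 + ⅗) = -3 - 1 = -4)
25*(((q((-1 + 1)*1) + 5)*1)*(-10)) = 25*(((-4 + 5)*1)*(-10)) = 25*((1*1)*(-10)) = 25*(1*(-10)) = 25*(-10) = -250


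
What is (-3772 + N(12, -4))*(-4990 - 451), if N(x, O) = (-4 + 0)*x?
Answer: 20784620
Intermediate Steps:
N(x, O) = -4*x
(-3772 + N(12, -4))*(-4990 - 451) = (-3772 - 4*12)*(-4990 - 451) = (-3772 - 48)*(-5441) = -3820*(-5441) = 20784620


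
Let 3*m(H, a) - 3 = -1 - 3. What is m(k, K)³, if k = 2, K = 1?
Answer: -1/27 ≈ -0.037037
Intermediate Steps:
m(H, a) = -⅓ (m(H, a) = 1 + (-1 - 3)/3 = 1 + (⅓)*(-4) = 1 - 4/3 = -⅓)
m(k, K)³ = (-⅓)³ = -1/27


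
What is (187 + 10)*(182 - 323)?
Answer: -27777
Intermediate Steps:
(187 + 10)*(182 - 323) = 197*(-141) = -27777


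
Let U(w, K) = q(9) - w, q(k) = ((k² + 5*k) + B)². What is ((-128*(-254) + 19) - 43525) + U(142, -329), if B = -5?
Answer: 3505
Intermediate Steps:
q(k) = (-5 + k² + 5*k)² (q(k) = ((k² + 5*k) - 5)² = (-5 + k² + 5*k)²)
U(w, K) = 14641 - w (U(w, K) = (-5 + 9² + 5*9)² - w = (-5 + 81 + 45)² - w = 121² - w = 14641 - w)
((-128*(-254) + 19) - 43525) + U(142, -329) = ((-128*(-254) + 19) - 43525) + (14641 - 1*142) = ((32512 + 19) - 43525) + (14641 - 142) = (32531 - 43525) + 14499 = -10994 + 14499 = 3505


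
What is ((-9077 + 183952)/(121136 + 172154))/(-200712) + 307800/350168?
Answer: 452978668092875/515331937354416 ≈ 0.87900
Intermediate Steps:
((-9077 + 183952)/(121136 + 172154))/(-200712) + 307800/350168 = (174875/293290)*(-1/200712) + 307800*(1/350168) = (174875*(1/293290))*(-1/200712) + 38475/43771 = (34975/58658)*(-1/200712) + 38475/43771 = -34975/11773364496 + 38475/43771 = 452978668092875/515331937354416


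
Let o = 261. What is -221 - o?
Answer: -482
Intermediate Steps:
-221 - o = -221 - 1*261 = -221 - 261 = -482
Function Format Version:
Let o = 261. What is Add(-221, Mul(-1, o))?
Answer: -482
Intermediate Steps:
Add(-221, Mul(-1, o)) = Add(-221, Mul(-1, 261)) = Add(-221, -261) = -482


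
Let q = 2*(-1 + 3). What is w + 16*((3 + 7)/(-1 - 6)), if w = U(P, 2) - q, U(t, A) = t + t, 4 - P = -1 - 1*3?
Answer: -76/7 ≈ -10.857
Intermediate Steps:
P = 8 (P = 4 - (-1 - 1*3) = 4 - (-1 - 3) = 4 - 1*(-4) = 4 + 4 = 8)
U(t, A) = 2*t
q = 4 (q = 2*2 = 4)
w = 12 (w = 2*8 - 1*4 = 16 - 4 = 12)
w + 16*((3 + 7)/(-1 - 6)) = 12 + 16*((3 + 7)/(-1 - 6)) = 12 + 16*(10/(-7)) = 12 + 16*(10*(-⅐)) = 12 + 16*(-10/7) = 12 - 160/7 = -76/7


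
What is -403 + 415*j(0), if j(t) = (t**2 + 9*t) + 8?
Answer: 2917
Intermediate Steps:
j(t) = 8 + t**2 + 9*t
-403 + 415*j(0) = -403 + 415*(8 + 0**2 + 9*0) = -403 + 415*(8 + 0 + 0) = -403 + 415*8 = -403 + 3320 = 2917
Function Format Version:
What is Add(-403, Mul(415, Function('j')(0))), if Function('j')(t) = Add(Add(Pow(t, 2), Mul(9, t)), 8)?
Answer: 2917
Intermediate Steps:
Function('j')(t) = Add(8, Pow(t, 2), Mul(9, t))
Add(-403, Mul(415, Function('j')(0))) = Add(-403, Mul(415, Add(8, Pow(0, 2), Mul(9, 0)))) = Add(-403, Mul(415, Add(8, 0, 0))) = Add(-403, Mul(415, 8)) = Add(-403, 3320) = 2917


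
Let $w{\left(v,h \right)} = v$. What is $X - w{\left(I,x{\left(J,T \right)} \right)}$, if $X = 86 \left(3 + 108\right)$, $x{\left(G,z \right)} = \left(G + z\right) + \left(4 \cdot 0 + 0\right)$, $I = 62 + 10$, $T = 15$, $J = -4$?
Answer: $9474$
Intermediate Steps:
$I = 72$
$x{\left(G,z \right)} = G + z$ ($x{\left(G,z \right)} = \left(G + z\right) + \left(0 + 0\right) = \left(G + z\right) + 0 = G + z$)
$X = 9546$ ($X = 86 \cdot 111 = 9546$)
$X - w{\left(I,x{\left(J,T \right)} \right)} = 9546 - 72 = 9474$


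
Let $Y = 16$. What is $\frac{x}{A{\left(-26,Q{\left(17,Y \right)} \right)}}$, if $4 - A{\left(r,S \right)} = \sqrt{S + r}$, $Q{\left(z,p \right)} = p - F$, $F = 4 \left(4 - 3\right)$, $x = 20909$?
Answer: $\frac{41818}{15} + \frac{20909 i \sqrt{14}}{30} \approx 2787.9 + 2607.8 i$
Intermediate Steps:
$F = 4$ ($F = 4 \cdot 1 = 4$)
$Q{\left(z,p \right)} = -4 + p$ ($Q{\left(z,p \right)} = p - 4 = -4 + p$)
$A{\left(r,S \right)} = 4 - \sqrt{S + r}$
$\frac{x}{A{\left(-26,Q{\left(17,Y \right)} \right)}} = \frac{20909}{4 - \sqrt{\left(-4 + 16\right) - 26}} = \frac{20909}{4 - \sqrt{12 - 26}} = \frac{20909}{4 - \sqrt{-14}} = \frac{20909}{4 - i \sqrt{14}}$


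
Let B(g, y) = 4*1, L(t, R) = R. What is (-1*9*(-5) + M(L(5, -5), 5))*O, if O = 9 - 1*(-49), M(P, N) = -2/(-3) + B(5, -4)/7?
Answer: 56318/21 ≈ 2681.8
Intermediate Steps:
B(g, y) = 4
M(P, N) = 26/21 (M(P, N) = -2/(-3) + 4/7 = -2*(-⅓) + 4*(⅐) = ⅔ + 4/7 = 26/21)
O = 58 (O = 9 + 49 = 58)
(-1*9*(-5) + M(L(5, -5), 5))*O = (-1*9*(-5) + 26/21)*58 = (-9*(-5) + 26/21)*58 = (45 + 26/21)*58 = (971/21)*58 = 56318/21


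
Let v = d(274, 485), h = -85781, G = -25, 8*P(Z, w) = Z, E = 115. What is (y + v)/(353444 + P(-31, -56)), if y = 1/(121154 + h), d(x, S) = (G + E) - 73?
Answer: 4810736/100017900333 ≈ 4.8099e-5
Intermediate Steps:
P(Z, w) = Z/8
d(x, S) = 17 (d(x, S) = (-25 + 115) - 73 = 90 - 73 = 17)
v = 17
y = 1/35373 (y = 1/(121154 - 85781) = 1/35373 ≈ 2.8270e-5)
(y + v)/(353444 + P(-31, -56)) = (1/35373 + 17)/(353444 + (⅛)*(-31)) = 601342/(35373*(353444 - 31/8)) = 601342/(35373*(2827521/8)) = (601342/35373)*(8/2827521) = 4810736/100017900333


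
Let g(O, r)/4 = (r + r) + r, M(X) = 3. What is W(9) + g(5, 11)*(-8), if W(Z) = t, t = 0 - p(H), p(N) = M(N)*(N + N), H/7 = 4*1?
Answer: -1224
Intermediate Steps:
H = 28 (H = 7*(4*1) = 7*4 = 28)
p(N) = 6*N (p(N) = 3*(N + N) = 3*(2*N) = 6*N)
t = -168 (t = 0 - 6*28 = 0 - 1*168 = 0 - 168 = -168)
g(O, r) = 12*r (g(O, r) = 4*((r + r) + r) = 4*(2*r + r) = 4*(3*r) = 12*r)
W(Z) = -168
W(9) + g(5, 11)*(-8) = -168 + (12*11)*(-8) = -168 + 132*(-8) = -168 - 1056 = -1224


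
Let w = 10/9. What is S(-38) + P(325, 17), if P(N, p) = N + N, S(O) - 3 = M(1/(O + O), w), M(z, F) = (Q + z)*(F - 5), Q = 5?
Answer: 433387/684 ≈ 633.61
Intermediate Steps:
w = 10/9 (w = 10*(1/9) = 10/9 ≈ 1.1111)
M(z, F) = (-5 + F)*(5 + z) (M(z, F) = (5 + z)*(F - 5) = (5 + z)*(-5 + F) = (-5 + F)*(5 + z))
S(O) = -148/9 - 35/(18*O) (S(O) = 3 + (-25 - 5/(O + O) + 5*(10/9) + 10/(9*(O + O))) = 3 + (-25 - 5*1/(2*O) + 50/9 + 10/(9*((2*O)))) = 3 + (-25 - 5/(2*O) + 50/9 + 10*(1/(2*O))/9) = 3 + (-25 - 5/(2*O) + 50/9 + 5/(9*O)) = 3 + (-175/9 - 35/(18*O)) = -148/9 - 35/(18*O))
P(N, p) = 2*N
S(-38) + P(325, 17) = (1/18)*(-35 - 296*(-38))/(-38) + 2*325 = (1/18)*(-1/38)*(-35 + 11248) + 650 = (1/18)*(-1/38)*11213 + 650 = -11213/684 + 650 = 433387/684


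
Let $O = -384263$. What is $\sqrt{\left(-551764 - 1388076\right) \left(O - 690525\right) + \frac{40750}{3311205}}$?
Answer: $\frac{\sqrt{914367642576479670971670}}{662241} \approx 1.4439 \cdot 10^{6}$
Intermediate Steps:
$\sqrt{\left(-551764 - 1388076\right) \left(O - 690525\right) + \frac{40750}{3311205}} = \sqrt{\left(-551764 - 1388076\right) \left(-384263 - 690525\right) + \frac{40750}{3311205}} = \sqrt{\left(-1939840\right) \left(-1074788\right) + 40750 \cdot \frac{1}{3311205}} = \sqrt{2084916753920 + \frac{8150}{662241}} = \sqrt{\frac{1380717356032742870}{662241}} = \frac{\sqrt{914367642576479670971670}}{662241}$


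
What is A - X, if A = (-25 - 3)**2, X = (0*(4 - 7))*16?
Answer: 784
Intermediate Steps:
X = 0 (X = (0*(-3))*16 = 0*16 = 0)
A = 784 (A = (-28)**2 = 784)
A - X = 784 - 1*0 = 784 + 0 = 784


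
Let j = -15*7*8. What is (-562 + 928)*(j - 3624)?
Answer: -1633824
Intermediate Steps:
j = -840 (j = -105*8 = -840)
(-562 + 928)*(j - 3624) = (-562 + 928)*(-840 - 3624) = 366*(-4464) = -1633824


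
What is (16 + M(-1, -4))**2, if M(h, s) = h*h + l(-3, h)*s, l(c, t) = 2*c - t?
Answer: 1369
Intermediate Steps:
l(c, t) = -t + 2*c
M(h, s) = h**2 + s*(-6 - h) (M(h, s) = h*h + (-h + 2*(-3))*s = h**2 + (-h - 6)*s = h**2 + (-6 - h)*s = h**2 + s*(-6 - h))
(16 + M(-1, -4))**2 = (16 + ((-1)**2 - 1*(-4)*(6 - 1)))**2 = (16 + (1 - 1*(-4)*5))**2 = (16 + (1 + 20))**2 = (16 + 21)**2 = 37**2 = 1369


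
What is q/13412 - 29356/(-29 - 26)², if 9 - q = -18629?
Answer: -168671361/20285650 ≈ -8.3148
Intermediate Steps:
q = 18638 (q = 9 - 1*(-18629) = 9 + 18629 = 18638)
q/13412 - 29356/(-29 - 26)² = 18638/13412 - 29356/(-29 - 26)² = 18638*(1/13412) - 29356/((-55)²) = 9319/6706 - 29356/3025 = -168671361/20285650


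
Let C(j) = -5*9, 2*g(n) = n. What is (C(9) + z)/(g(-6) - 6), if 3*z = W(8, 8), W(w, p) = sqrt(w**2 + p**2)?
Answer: 5 - 8*sqrt(2)/27 ≈ 4.5810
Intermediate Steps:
g(n) = n/2
C(j) = -45
W(w, p) = sqrt(p**2 + w**2)
z = 8*sqrt(2)/3 (z = sqrt(8**2 + 8**2)/3 = sqrt(64 + 64)/3 = sqrt(128)/3 = (8*sqrt(2))/3 = 8*sqrt(2)/3 ≈ 3.7712)
(C(9) + z)/(g(-6) - 6) = (-45 + 8*sqrt(2)/3)/((1/2)*(-6) - 6) = (-45 + 8*sqrt(2)/3)/(-3 - 6) = (-45 + 8*sqrt(2)/3)/(-9) = (-45 + 8*sqrt(2)/3)*(-1/9) = 5 - 8*sqrt(2)/27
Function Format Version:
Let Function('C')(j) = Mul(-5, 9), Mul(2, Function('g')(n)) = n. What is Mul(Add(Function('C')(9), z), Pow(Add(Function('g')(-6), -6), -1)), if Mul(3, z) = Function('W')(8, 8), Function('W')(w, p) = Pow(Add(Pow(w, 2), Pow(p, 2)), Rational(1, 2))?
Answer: Add(5, Mul(Rational(-8, 27), Pow(2, Rational(1, 2)))) ≈ 4.5810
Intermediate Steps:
Function('g')(n) = Mul(Rational(1, 2), n)
Function('C')(j) = -45
Function('W')(w, p) = Pow(Add(Pow(p, 2), Pow(w, 2)), Rational(1, 2))
z = Mul(Rational(8, 3), Pow(2, Rational(1, 2))) (z = Mul(Rational(1, 3), Pow(Add(Pow(8, 2), Pow(8, 2)), Rational(1, 2))) = Mul(Rational(1, 3), Pow(Add(64, 64), Rational(1, 2))) = Mul(Rational(1, 3), Pow(128, Rational(1, 2))) = Mul(Rational(1, 3), Mul(8, Pow(2, Rational(1, 2)))) = Mul(Rational(8, 3), Pow(2, Rational(1, 2))) ≈ 3.7712)
Mul(Add(Function('C')(9), z), Pow(Add(Function('g')(-6), -6), -1)) = Mul(Add(-45, Mul(Rational(8, 3), Pow(2, Rational(1, 2)))), Pow(Add(Mul(Rational(1, 2), -6), -6), -1)) = Mul(Add(-45, Mul(Rational(8, 3), Pow(2, Rational(1, 2)))), Pow(Add(-3, -6), -1)) = Mul(Add(-45, Mul(Rational(8, 3), Pow(2, Rational(1, 2)))), Pow(-9, -1)) = Mul(Add(-45, Mul(Rational(8, 3), Pow(2, Rational(1, 2)))), Rational(-1, 9)) = Add(5, Mul(Rational(-8, 27), Pow(2, Rational(1, 2))))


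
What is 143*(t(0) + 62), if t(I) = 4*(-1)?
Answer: 8294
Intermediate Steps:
t(I) = -4
143*(t(0) + 62) = 143*(-4 + 62) = 143*58 = 8294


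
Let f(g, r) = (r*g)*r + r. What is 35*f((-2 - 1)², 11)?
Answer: 38500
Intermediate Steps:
f(g, r) = r + g*r² (f(g, r) = (g*r)*r + r = g*r² + r = r + g*r²)
35*f((-2 - 1)², 11) = 35*(11*(1 + (-2 - 1)²*11)) = 35*(11*(1 + (-3)²*11)) = 35*(11*(1 + 9*11)) = 35*(11*(1 + 99)) = 35*(11*100) = 35*1100 = 38500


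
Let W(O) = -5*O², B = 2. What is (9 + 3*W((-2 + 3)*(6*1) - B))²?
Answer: 53361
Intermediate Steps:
(9 + 3*W((-2 + 3)*(6*1) - B))² = (9 + 3*(-5*((-2 + 3)*(6*1) - 1*2)²))² = (9 + 3*(-5*(1*6 - 2)²))² = (9 + 3*(-5*(6 - 2)²))² = (9 + 3*(-5*4²))² = (9 + 3*(-5*16))² = (9 + 3*(-80))² = (9 - 240)² = (-231)² = 53361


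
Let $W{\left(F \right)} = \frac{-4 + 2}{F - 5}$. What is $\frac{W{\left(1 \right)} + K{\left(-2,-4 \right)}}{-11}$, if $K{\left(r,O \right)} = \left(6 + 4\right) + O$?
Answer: $- \frac{13}{22} \approx -0.59091$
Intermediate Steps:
$W{\left(F \right)} = - \frac{2}{-5 + F}$
$K{\left(r,O \right)} = 10 + O$
$\frac{W{\left(1 \right)} + K{\left(-2,-4 \right)}}{-11} = \frac{- \frac{2}{-5 + 1} + \left(10 - 4\right)}{-11} = \left(- \frac{2}{-4} + 6\right) \left(- \frac{1}{11}\right) = \left(\left(-2\right) \left(- \frac{1}{4}\right) + 6\right) \left(- \frac{1}{11}\right) = \left(\frac{1}{2} + 6\right) \left(- \frac{1}{11}\right) = \frac{13}{2} \left(- \frac{1}{11}\right) = - \frac{13}{22}$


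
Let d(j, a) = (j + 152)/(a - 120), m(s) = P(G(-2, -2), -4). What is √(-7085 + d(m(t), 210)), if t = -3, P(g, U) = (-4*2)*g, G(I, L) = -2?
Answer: I*√1593705/15 ≈ 84.161*I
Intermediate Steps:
P(g, U) = -8*g
m(s) = 16 (m(s) = -8*(-2) = 16)
d(j, a) = (152 + j)/(-120 + a)
√(-7085 + d(m(t), 210)) = √(-7085 + (152 + 16)/(-120 + 210)) = √(-7085 + 168/90) = √(-7085 + (1/90)*168) = √(-7085 + 28/15) = √(-106247/15) = I*√1593705/15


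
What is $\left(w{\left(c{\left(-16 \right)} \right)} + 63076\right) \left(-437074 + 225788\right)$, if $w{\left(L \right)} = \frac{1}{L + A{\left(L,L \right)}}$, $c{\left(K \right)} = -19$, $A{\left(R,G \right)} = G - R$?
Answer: $- \frac{253214227698}{19} \approx -1.3327 \cdot 10^{10}$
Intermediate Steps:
$w{\left(L \right)} = \frac{1}{L}$ ($w{\left(L \right)} = \frac{1}{L + \left(L - L\right)} = \frac{1}{L + 0} = \frac{1}{L}$)
$\left(w{\left(c{\left(-16 \right)} \right)} + 63076\right) \left(-437074 + 225788\right) = \left(\frac{1}{-19} + 63076\right) \left(-437074 + 225788\right) = \left(- \frac{1}{19} + 63076\right) \left(-211286\right) = \frac{1198443}{19} \left(-211286\right) = - \frac{253214227698}{19}$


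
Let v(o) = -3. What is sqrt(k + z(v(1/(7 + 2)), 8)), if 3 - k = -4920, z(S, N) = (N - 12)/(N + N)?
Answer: sqrt(19691)/2 ≈ 70.162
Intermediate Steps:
z(S, N) = (-12 + N)/(2*N) (z(S, N) = (-12 + N)/((2*N)) = (-12 + N)*(1/(2*N)) = (-12 + N)/(2*N))
k = 4923 (k = 3 - 1*(-4920) = 3 + 4920 = 4923)
sqrt(k + z(v(1/(7 + 2)), 8)) = sqrt(4923 + (1/2)*(-12 + 8)/8) = sqrt(4923 + (1/2)*(1/8)*(-4)) = sqrt(4923 - 1/4) = sqrt(19691/4) = sqrt(19691)/2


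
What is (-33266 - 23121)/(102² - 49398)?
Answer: 56387/38994 ≈ 1.4460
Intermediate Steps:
(-33266 - 23121)/(102² - 49398) = -56387/(10404 - 49398) = -56387/(-38994) = -56387*(-1/38994) = 56387/38994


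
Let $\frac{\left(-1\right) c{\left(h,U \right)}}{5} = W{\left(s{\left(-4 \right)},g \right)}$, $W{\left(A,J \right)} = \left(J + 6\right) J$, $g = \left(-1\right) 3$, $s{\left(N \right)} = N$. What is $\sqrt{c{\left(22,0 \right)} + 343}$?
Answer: $2 \sqrt{97} \approx 19.698$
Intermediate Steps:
$g = -3$
$W{\left(A,J \right)} = J \left(6 + J\right)$ ($W{\left(A,J \right)} = \left(6 + J\right) J = J \left(6 + J\right)$)
$c{\left(h,U \right)} = 45$ ($c{\left(h,U \right)} = - 5 \left(- 3 \left(6 - 3\right)\right) = - 5 \left(\left(-3\right) 3\right) = \left(-5\right) \left(-9\right) = 45$)
$\sqrt{c{\left(22,0 \right)} + 343} = \sqrt{45 + 343} = \sqrt{388} = 2 \sqrt{97}$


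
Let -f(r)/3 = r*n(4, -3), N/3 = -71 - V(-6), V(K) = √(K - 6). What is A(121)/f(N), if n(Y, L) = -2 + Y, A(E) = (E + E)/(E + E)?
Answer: 71/90954 - I*√3/45477 ≈ 0.00078061 - 3.8086e-5*I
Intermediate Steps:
A(E) = 1 (A(E) = (2*E)/((2*E)) = (2*E)*(1/(2*E)) = 1)
V(K) = √(-6 + K)
N = -213 - 6*I*√3 (N = 3*(-71 - √(-6 - 6)) = 3*(-71 - √(-12)) = 3*(-71 - 2*I*√3) = -213 - 6*I*√3 ≈ -213.0 - 10.392*I)
f(r) = -6*r (f(r) = -3*r*(-2 + 4) = -3*r*2 = -6*r)
A(121)/f(N) = 1/(-6*(-213 - 6*I*√3)) = 1/(1278 + 36*I*√3)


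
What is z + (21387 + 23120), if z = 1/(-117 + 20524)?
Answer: 908254350/20407 ≈ 44507.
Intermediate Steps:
z = 1/20407 ≈ 4.9003e-5
z + (21387 + 23120) = 1/20407 + (21387 + 23120) = 1/20407 + 44507 = 908254350/20407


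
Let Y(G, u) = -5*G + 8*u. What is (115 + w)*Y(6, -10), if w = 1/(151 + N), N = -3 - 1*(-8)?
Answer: -986755/78 ≈ -12651.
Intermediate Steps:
N = 5 (N = -3 + 8 = 5)
w = 1/156 (w = 1/(151 + 5) = 1/156 ≈ 0.0064103)
(115 + w)*Y(6, -10) = (115 + 1/156)*(-5*6 + 8*(-10)) = 17941*(-30 - 80)/156 = (17941/156)*(-110) = -986755/78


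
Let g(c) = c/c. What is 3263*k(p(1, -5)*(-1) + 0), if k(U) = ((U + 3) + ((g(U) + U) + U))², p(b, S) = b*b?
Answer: 3263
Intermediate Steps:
g(c) = 1
p(b, S) = b²
k(U) = (4 + 3*U)² (k(U) = ((U + 3) + ((1 + U) + U))² = ((3 + U) + (1 + 2*U))² = (4 + 3*U)²)
3263*k(p(1, -5)*(-1) + 0) = 3263*(4 + 3*(1²*(-1) + 0))² = 3263*(4 + 3*(1*(-1) + 0))² = 3263*(4 + 3*(-1 + 0))² = 3263*(4 + 3*(-1))² = 3263*(4 - 3)² = 3263*1² = 3263*1 = 3263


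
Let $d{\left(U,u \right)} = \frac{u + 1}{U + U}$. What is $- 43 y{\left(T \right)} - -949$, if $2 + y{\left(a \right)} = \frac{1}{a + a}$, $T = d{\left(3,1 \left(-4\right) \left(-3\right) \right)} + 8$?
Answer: $\frac{63006}{61} \approx 1032.9$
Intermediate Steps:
$d{\left(U,u \right)} = \frac{1 + u}{2 U}$
$T = \frac{61}{6}$ ($T = \frac{1 + 1 \left(-4\right) \left(-3\right)}{2 \cdot 3} + 8 = \frac{1}{2} \cdot \frac{1}{3} \left(1 - -12\right) + 8 = \frac{1}{2} \cdot \frac{1}{3} \left(1 + 12\right) + 8 = \frac{1}{2} \cdot \frac{1}{3} \cdot 13 + 8 = \frac{13}{6} + 8 = \frac{61}{6} \approx 10.167$)
$y{\left(a \right)} = -2 + \frac{1}{2 a}$ ($y{\left(a \right)} = -2 + \frac{1}{a + a} = -2 + \frac{1}{2 a}$)
$- 43 y{\left(T \right)} - -949 = - 43 \left(-2 + \frac{1}{2 \cdot \frac{61}{6}}\right) - -949 = - 43 \left(-2 + \frac{1}{2} \cdot \frac{6}{61}\right) + 949 = - 43 \left(-2 + \frac{3}{61}\right) + 949 = \left(-43\right) \left(- \frac{119}{61}\right) + 949 = \frac{5117}{61} + 949 = \frac{63006}{61}$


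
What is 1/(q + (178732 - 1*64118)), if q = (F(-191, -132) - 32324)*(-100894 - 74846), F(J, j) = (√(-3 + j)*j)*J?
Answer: 2840367187/1341268812266517657938 + 3323067660*I*√15/670634406133258828969 ≈ 2.1177e-12 + 1.9191e-11*I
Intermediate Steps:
F(J, j) = J*j*√(-3 + j) (F(J, j) = (j*√(-3 + j))*J = J*j*√(-3 + j))
q = 5680619760 - 13292270640*I*√15 (q = (-191*(-132)*√(-3 - 132) - 32324)*(-100894 - 74846) = (-191*(-132)*√(-135) - 32324)*(-175740) = (-191*(-132)*3*I*√15 - 32324)*(-175740) = (75636*I*√15 - 32324)*(-175740) = (-32324 + 75636*I*√15)*(-175740) = 5680619760 - 13292270640*I*√15 ≈ 5.6806e+9 - 5.1481e+10*I)
1/(q + (178732 - 1*64118)) = 1/((5680619760 - 13292270640*I*√15) + (178732 - 1*64118)) = 1/((5680619760 - 13292270640*I*√15) + (178732 - 64118)) = 1/((5680619760 - 13292270640*I*√15) + 114614) = 1/(5680734374 - 13292270640*I*√15)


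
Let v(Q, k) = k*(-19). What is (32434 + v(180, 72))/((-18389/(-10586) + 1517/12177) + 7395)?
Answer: 97672808772/23256043805 ≈ 4.1999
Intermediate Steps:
v(Q, k) = -19*k
(32434 + v(180, 72))/((-18389/(-10586) + 1517/12177) + 7395) = (32434 - 19*72)/((-18389/(-10586) + 1517/12177) + 7395) = (32434 - 1368)/((-18389*(-1/10586) + 1517*(1/12177)) + 7395) = 31066/((18389/10586 + 37/297) + 7395) = 31066/(5853215/3144042 + 7395) = 31066/(23256043805/3144042) = 31066*(3144042/23256043805) = 97672808772/23256043805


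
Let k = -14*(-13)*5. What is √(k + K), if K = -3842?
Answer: 2*I*√733 ≈ 54.148*I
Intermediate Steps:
k = 910 (k = 182*5 = 910)
√(k + K) = √(910 - 3842) = √(-2932) = 2*I*√733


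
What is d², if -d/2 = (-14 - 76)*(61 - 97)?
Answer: 41990400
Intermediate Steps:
d = -6480 (d = -2*(-14 - 76)*(61 - 97) = -(-180)*(-36) = -2*3240 = -6480)
d² = (-6480)² = 41990400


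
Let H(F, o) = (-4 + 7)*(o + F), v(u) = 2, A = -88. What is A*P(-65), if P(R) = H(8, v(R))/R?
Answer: 528/13 ≈ 40.615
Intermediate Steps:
H(F, o) = 3*F + 3*o (H(F, o) = 3*(F + o) = 3*F + 3*o)
P(R) = 30/R (P(R) = (3*8 + 3*2)/R = (24 + 6)/R = 30/R)
A*P(-65) = -2640/(-65) = -2640*(-1)/65 = -88*(-6/13) = 528/13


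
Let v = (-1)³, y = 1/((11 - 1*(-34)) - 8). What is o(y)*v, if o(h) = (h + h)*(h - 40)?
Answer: 2958/1369 ≈ 2.1607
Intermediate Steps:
y = 1/37 (y = 1/((11 + 34) - 8) = 1/(45 - 8) = 1/37 ≈ 0.027027)
v = -1
o(h) = 2*h*(-40 + h) (o(h) = (2*h)*(-40 + h) = 2*h*(-40 + h))
o(y)*v = (2*(1/37)*(-40 + 1/37))*(-1) = (2*(1/37)*(-1479/37))*(-1) = -2958/1369*(-1) = 2958/1369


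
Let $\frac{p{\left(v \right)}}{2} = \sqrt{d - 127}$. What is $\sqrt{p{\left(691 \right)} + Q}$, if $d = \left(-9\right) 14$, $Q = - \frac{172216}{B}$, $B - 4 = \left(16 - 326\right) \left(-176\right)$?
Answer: $\frac{\sqrt{-587299614 + 372153762 i \sqrt{253}}}{13641} \approx 3.7955 + 4.1907 i$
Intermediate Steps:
$B = 54564$ ($B = 4 + \left(16 - 326\right) \left(-176\right) = 4 - -54560 = 4 + 54560 = 54564$)
$Q = - \frac{43054}{13641}$ ($Q = - \frac{172216}{54564} = \left(-172216\right) \frac{1}{54564} = - \frac{43054}{13641} \approx -3.1562$)
$d = -126$
$p{\left(v \right)} = 2 i \sqrt{253}$ ($p{\left(v \right)} = 2 \sqrt{-126 - 127} = 2 \sqrt{-253} = 2 i \sqrt{253}$)
$\sqrt{p{\left(691 \right)} + Q} = \sqrt{2 i \sqrt{253} - \frac{43054}{13641}} = \sqrt{- \frac{43054}{13641} + 2 i \sqrt{253}}$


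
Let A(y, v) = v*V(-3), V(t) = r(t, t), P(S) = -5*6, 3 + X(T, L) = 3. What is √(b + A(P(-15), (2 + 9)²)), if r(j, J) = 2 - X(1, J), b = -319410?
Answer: 8*I*√4987 ≈ 564.95*I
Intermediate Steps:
X(T, L) = 0 (X(T, L) = -3 + 3 = 0)
P(S) = -30
r(j, J) = 2 (r(j, J) = 2 - 1*0 = 2 + 0 = 2)
V(t) = 2
A(y, v) = 2*v (A(y, v) = v*2 = 2*v)
√(b + A(P(-15), (2 + 9)²)) = √(-319410 + 2*(2 + 9)²) = √(-319410 + 2*11²) = √(-319410 + 2*121) = √(-319410 + 242) = √(-319168) = 8*I*√4987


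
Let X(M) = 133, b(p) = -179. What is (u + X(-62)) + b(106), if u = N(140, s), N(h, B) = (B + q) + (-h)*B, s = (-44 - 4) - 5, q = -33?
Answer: 7288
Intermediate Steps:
s = -53 (s = -48 - 5 = -53)
N(h, B) = -33 + B - B*h (N(h, B) = (B - 33) + (-h)*B = (-33 + B) - B*h = -33 + B - B*h)
u = 7334 (u = -33 - 53 - 1*(-53)*140 = -33 - 53 + 7420 = 7334)
(u + X(-62)) + b(106) = (7334 + 133) - 179 = 7467 - 179 = 7288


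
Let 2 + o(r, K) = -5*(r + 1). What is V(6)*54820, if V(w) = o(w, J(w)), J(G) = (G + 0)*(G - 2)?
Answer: -2028340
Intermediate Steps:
J(G) = G*(-2 + G)
o(r, K) = -7 - 5*r (o(r, K) = -2 - 5*(r + 1) = -2 - 5*(1 + r) = -2 + (-5 - 5*r) = -7 - 5*r)
V(w) = -7 - 5*w
V(6)*54820 = (-7 - 5*6)*54820 = (-7 - 30)*54820 = -37*54820 = -2028340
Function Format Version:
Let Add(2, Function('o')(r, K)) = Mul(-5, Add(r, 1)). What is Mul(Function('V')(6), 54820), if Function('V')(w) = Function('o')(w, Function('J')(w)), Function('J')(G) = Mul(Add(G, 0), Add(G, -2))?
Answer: -2028340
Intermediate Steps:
Function('J')(G) = Mul(G, Add(-2, G))
Function('o')(r, K) = Add(-7, Mul(-5, r)) (Function('o')(r, K) = Add(-2, Mul(-5, Add(r, 1))) = Add(-2, Mul(-5, Add(1, r))) = Add(-2, Add(-5, Mul(-5, r))) = Add(-7, Mul(-5, r)))
Function('V')(w) = Add(-7, Mul(-5, w))
Mul(Function('V')(6), 54820) = Mul(Add(-7, Mul(-5, 6)), 54820) = Mul(Add(-7, -30), 54820) = Mul(-37, 54820) = -2028340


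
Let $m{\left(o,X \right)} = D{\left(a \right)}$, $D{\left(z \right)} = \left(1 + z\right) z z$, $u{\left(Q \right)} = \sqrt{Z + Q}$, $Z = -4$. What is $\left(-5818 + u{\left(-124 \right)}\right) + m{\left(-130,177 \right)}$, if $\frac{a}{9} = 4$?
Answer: $42134 + 8 i \sqrt{2} \approx 42134.0 + 11.314 i$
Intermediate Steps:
$a = 36$ ($a = 9 \cdot 4 = 36$)
$u{\left(Q \right)} = \sqrt{-4 + Q}$
$D{\left(z \right)} = z^{2} \left(1 + z\right)$ ($D{\left(z \right)} = z \left(1 + z\right) z = z^{2} \left(1 + z\right)$)
$m{\left(o,X \right)} = 47952$ ($m{\left(o,X \right)} = 36^{2} \left(1 + 36\right) = 1296 \cdot 37 = 47952$)
$\left(-5818 + u{\left(-124 \right)}\right) + m{\left(-130,177 \right)} = \left(-5818 + \sqrt{-4 - 124}\right) + 47952 = \left(-5818 + \sqrt{-128}\right) + 47952 = \left(-5818 + 8 i \sqrt{2}\right) + 47952 = 42134 + 8 i \sqrt{2}$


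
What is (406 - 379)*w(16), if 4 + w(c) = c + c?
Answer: 756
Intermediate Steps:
w(c) = -4 + 2*c (w(c) = -4 + (c + c) = -4 + 2*c)
(406 - 379)*w(16) = (406 - 379)*(-4 + 2*16) = 27*(-4 + 32) = 27*28 = 756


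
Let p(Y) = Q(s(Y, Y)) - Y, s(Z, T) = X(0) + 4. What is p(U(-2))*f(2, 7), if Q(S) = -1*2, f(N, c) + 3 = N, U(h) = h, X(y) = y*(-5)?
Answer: 0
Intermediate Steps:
X(y) = -5*y
f(N, c) = -3 + N
s(Z, T) = 4 (s(Z, T) = -5*0 + 4 = 0 + 4 = 4)
Q(S) = -2
p(Y) = -2 - Y
p(U(-2))*f(2, 7) = (-2 - 1*(-2))*(-3 + 2) = (-2 + 2)*(-1) = 0*(-1) = 0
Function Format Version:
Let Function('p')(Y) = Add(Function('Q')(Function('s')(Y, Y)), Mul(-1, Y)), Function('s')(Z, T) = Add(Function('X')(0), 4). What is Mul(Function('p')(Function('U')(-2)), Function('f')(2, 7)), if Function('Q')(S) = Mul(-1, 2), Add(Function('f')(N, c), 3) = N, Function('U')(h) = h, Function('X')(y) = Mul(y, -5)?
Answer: 0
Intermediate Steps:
Function('X')(y) = Mul(-5, y)
Function('f')(N, c) = Add(-3, N)
Function('s')(Z, T) = 4 (Function('s')(Z, T) = Add(Mul(-5, 0), 4) = Add(0, 4) = 4)
Function('Q')(S) = -2
Function('p')(Y) = Add(-2, Mul(-1, Y))
Mul(Function('p')(Function('U')(-2)), Function('f')(2, 7)) = Mul(Add(-2, Mul(-1, -2)), Add(-3, 2)) = Mul(Add(-2, 2), -1) = Mul(0, -1) = 0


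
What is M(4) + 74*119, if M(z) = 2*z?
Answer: 8814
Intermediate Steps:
M(4) + 74*119 = 2*4 + 74*119 = 8 + 8806 = 8814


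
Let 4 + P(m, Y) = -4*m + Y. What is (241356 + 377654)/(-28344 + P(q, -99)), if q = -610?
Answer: -619010/26007 ≈ -23.802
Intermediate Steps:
P(m, Y) = -4 + Y - 4*m (P(m, Y) = -4 + (-4*m + Y) = -4 + (Y - 4*m) = -4 + Y - 4*m)
(241356 + 377654)/(-28344 + P(q, -99)) = (241356 + 377654)/(-28344 + (-4 - 99 - 4*(-610))) = 619010/(-28344 + (-4 - 99 + 2440)) = 619010/(-28344 + 2337) = 619010/(-26007) = 619010*(-1/26007) = -619010/26007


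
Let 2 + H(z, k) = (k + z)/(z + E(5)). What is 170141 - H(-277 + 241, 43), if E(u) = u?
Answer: 5274440/31 ≈ 1.7014e+5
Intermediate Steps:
H(z, k) = -2 + (k + z)/(5 + z) (H(z, k) = -2 + (k + z)/(z + 5) = -2 + (k + z)/(5 + z))
170141 - H(-277 + 241, 43) = 170141 - (-10 + 43 - (-277 + 241))/(5 + (-277 + 241)) = 170141 - (-10 + 43 - 1*(-36))/(5 - 36) = 170141 - (-10 + 43 + 36)/(-31) = 170141 - (-1)*69/31 = 170141 - 1*(-69/31) = 170141 + 69/31 = 5274440/31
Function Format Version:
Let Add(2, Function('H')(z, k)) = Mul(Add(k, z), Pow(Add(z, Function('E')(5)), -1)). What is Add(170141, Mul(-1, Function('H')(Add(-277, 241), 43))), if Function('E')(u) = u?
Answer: Rational(5274440, 31) ≈ 1.7014e+5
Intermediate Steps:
Function('H')(z, k) = Add(-2, Mul(Pow(Add(5, z), -1), Add(k, z))) (Function('H')(z, k) = Add(-2, Mul(Add(k, z), Pow(Add(z, 5), -1))) = Add(-2, Mul(Add(k, z), Pow(Add(5, z), -1))) = Add(-2, Mul(Pow(Add(5, z), -1), Add(k, z))))
Add(170141, Mul(-1, Function('H')(Add(-277, 241), 43))) = Add(170141, Mul(-1, Mul(Pow(Add(5, Add(-277, 241)), -1), Add(-10, 43, Mul(-1, Add(-277, 241)))))) = Add(170141, Mul(-1, Mul(Pow(Add(5, -36), -1), Add(-10, 43, Mul(-1, -36))))) = Add(170141, Mul(-1, Mul(Pow(-31, -1), Add(-10, 43, 36)))) = Add(170141, Mul(-1, Mul(Rational(-1, 31), 69))) = Add(170141, Mul(-1, Rational(-69, 31))) = Add(170141, Rational(69, 31)) = Rational(5274440, 31)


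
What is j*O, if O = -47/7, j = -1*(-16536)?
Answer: -777192/7 ≈ -1.1103e+5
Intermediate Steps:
j = 16536
O = -47/7 ≈ -6.7143
j*O = 16536*(-47/7) = -777192/7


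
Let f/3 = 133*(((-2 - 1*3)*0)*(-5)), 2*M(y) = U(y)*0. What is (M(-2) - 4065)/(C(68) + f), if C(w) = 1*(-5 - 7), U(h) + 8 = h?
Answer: 1355/4 ≈ 338.75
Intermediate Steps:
U(h) = -8 + h
M(y) = 0 (M(y) = ((-8 + y)*0)/2 = (1/2)*0 = 0)
f = 0 (f = 3*(133*(((-2 - 1*3)*0)*(-5))) = 3*(133*(((-2 - 3)*0)*(-5))) = 3*(133*(-5*0*(-5))) = 3*(133*(0*(-5))) = 3*(133*0) = 3*0 = 0)
C(w) = -12 (C(w) = 1*(-12) = -12)
(M(-2) - 4065)/(C(68) + f) = (0 - 4065)/(-12 + 0) = -4065/(-12) = -4065*(-1/12) = 1355/4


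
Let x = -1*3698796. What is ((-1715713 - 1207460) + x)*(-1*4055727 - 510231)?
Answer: 30235632331302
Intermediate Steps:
x = -3698796
((-1715713 - 1207460) + x)*(-1*4055727 - 510231) = ((-1715713 - 1207460) - 3698796)*(-1*4055727 - 510231) = (-2923173 - 3698796)*(-4055727 - 510231) = -6621969*(-4565958) = 30235632331302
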